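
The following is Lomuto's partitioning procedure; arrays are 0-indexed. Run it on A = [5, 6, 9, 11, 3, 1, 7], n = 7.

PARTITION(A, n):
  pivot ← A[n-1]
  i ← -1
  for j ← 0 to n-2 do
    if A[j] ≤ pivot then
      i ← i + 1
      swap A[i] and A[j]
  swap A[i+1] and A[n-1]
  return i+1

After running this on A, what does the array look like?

[5, 6, 3, 1, 7, 11, 9]

pivot = A[6] = 7; i = -1
j=0: A[0]=5 ≤ 7 → i=0, swap A[0],A[0] (no change) → [5, 6, 9, 11, 3, 1, 7]
j=1: A[1]=6 ≤ 7 → i=1, swap A[1],A[1] (no change) → [5, 6, 9, 11, 3, 1, 7]
j=2: A[2]=9 > 7 → no swap
j=3: A[3]=11 > 7 → no swap
j=4: A[4]=3 ≤ 7 → i=2, swap A[2],A[4] → [5, 6, 3, 11, 9, 1, 7]
j=5: A[5]=1 ≤ 7 → i=3, swap A[3],A[5] → [5, 6, 3, 1, 9, 11, 7]
final swap A[4],A[6] → [5, 6, 3, 1, 7, 11, 9]; return 4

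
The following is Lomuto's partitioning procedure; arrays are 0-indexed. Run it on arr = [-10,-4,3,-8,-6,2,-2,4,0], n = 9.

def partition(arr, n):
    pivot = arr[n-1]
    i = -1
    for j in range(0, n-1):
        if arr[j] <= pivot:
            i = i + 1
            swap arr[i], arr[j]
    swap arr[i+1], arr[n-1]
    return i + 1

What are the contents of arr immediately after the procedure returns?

[-10,-4,-8,-6,-2,0,3,4,2]

pivot = arr[8] = 0; i = -1
j=0: arr[0]=-10 ≤ 0 → i=0, swap arr[0],arr[0] (no change) → [-10,-4,3,-8,-6,2,-2,4,0]
j=1: arr[1]=-4 ≤ 0 → i=1, swap arr[1],arr[1] (no change) → [-10,-4,3,-8,-6,2,-2,4,0]
j=2: arr[2]=3 > 0 → no swap
j=3: arr[3]=-8 ≤ 0 → i=2, swap arr[2],arr[3] → [-10,-4,-8,3,-6,2,-2,4,0]
j=4: arr[4]=-6 ≤ 0 → i=3, swap arr[3],arr[4] → [-10,-4,-8,-6,3,2,-2,4,0]
j=5: arr[5]=2 > 0 → no swap
j=6: arr[6]=-2 ≤ 0 → i=4, swap arr[4],arr[6] → [-10,-4,-8,-6,-2,2,3,4,0]
j=7: arr[7]=4 > 0 → no swap
final swap arr[5],arr[8] → [-10,-4,-8,-6,-2,0,3,4,2]; return 5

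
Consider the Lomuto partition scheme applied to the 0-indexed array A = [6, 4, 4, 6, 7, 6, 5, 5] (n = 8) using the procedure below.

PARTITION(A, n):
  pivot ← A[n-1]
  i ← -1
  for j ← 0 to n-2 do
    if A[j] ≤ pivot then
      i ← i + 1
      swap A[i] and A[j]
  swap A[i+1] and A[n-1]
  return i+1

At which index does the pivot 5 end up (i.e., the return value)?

3

pivot=5, i=-1
j=0: 6>5, skip
j=1: 4≤5, i=0, swap(0,1) ⇒ [4, 6, 4, 6, 7, 6, 5, 5]
j=2: 4≤5, i=1, swap(1,2) ⇒ [4, 4, 6, 6, 7, 6, 5, 5]
j=3: 6>5, skip
j=4: 7>5, skip
j=5: 6>5, skip
j=6: 5≤5, i=2, swap(2,6) ⇒ [4, 4, 5, 6, 7, 6, 6, 5]
swap(3,7) ⇒ [4, 4, 5, 5, 7, 6, 6, 6]; return 3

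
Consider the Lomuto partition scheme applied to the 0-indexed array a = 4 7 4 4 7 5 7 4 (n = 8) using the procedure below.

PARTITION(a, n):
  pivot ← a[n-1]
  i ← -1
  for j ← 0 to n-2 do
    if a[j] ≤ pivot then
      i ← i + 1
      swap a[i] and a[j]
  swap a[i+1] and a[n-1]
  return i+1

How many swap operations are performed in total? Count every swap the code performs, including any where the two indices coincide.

pivot = a[7] = 4; i = -1
j=0: a[0]=4 ≤ 4 → i=0, swap a[0],a[0] (no change) → 4 7 4 4 7 5 7 4
j=1: a[1]=7 > 4 → no swap
j=2: a[2]=4 ≤ 4 → i=1, swap a[1],a[2] → 4 4 7 4 7 5 7 4
j=3: a[3]=4 ≤ 4 → i=2, swap a[2],a[3] → 4 4 4 7 7 5 7 4
j=4: a[4]=7 > 4 → no swap
j=5: a[5]=5 > 4 → no swap
j=6: a[6]=7 > 4 → no swap
final swap a[3],a[7] → 4 4 4 4 7 5 7 7; return 3

4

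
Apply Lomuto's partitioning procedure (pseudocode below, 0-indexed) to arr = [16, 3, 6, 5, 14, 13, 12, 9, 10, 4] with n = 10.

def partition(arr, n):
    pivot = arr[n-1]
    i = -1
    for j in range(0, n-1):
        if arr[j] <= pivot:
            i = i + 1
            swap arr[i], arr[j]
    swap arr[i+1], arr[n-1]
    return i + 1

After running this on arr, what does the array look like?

[3, 4, 6, 5, 14, 13, 12, 9, 10, 16]

pivot = arr[9] = 4; i = -1
j=0: arr[0]=16 > 4 → no swap
j=1: arr[1]=3 ≤ 4 → i=0, swap arr[0],arr[1] → [3, 16, 6, 5, 14, 13, 12, 9, 10, 4]
j=2: arr[2]=6 > 4 → no swap
j=3: arr[3]=5 > 4 → no swap
j=4: arr[4]=14 > 4 → no swap
j=5: arr[5]=13 > 4 → no swap
j=6: arr[6]=12 > 4 → no swap
j=7: arr[7]=9 > 4 → no swap
j=8: arr[8]=10 > 4 → no swap
final swap arr[1],arr[9] → [3, 4, 6, 5, 14, 13, 12, 9, 10, 16]; return 1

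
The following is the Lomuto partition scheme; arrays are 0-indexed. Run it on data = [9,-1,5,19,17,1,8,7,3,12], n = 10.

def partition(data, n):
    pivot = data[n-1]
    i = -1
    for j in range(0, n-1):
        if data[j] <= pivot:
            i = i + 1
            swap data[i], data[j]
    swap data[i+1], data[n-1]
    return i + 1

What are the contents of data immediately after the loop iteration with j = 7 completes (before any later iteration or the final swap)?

[9,-1,5,1,8,7,17,19,3,12]

pivot=12, i=-1
j=0: 9≤12, i=0, swap(0,0) ⇒ [9,-1,5,19,17,1,8,7,3,12]
j=1: -1≤12, i=1, swap(1,1) ⇒ [9,-1,5,19,17,1,8,7,3,12]
j=2: 5≤12, i=2, swap(2,2) ⇒ [9,-1,5,19,17,1,8,7,3,12]
j=3: 19>12, skip
j=4: 17>12, skip
j=5: 1≤12, i=3, swap(3,5) ⇒ [9,-1,5,1,17,19,8,7,3,12]
j=6: 8≤12, i=4, swap(4,6) ⇒ [9,-1,5,1,8,19,17,7,3,12]
j=7: 7≤12, i=5, swap(5,7) ⇒ [9,-1,5,1,8,7,17,19,3,12]
(after j=7) data = [9,-1,5,1,8,7,17,19,3,12]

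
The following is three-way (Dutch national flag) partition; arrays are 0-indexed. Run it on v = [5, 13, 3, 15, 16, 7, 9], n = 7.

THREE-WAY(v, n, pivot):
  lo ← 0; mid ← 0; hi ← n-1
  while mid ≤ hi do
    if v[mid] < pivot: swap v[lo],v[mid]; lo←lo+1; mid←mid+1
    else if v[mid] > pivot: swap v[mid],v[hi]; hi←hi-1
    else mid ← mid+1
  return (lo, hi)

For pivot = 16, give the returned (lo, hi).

(6, 6)

pivot = 16; lo=0, mid=0, hi=6
v[mid]=5<16: swap v[0],v[0]; lo=1,mid=1 → [5, 13, 3, 15, 16, 7, 9]
v[mid]=13<16: swap v[1],v[1]; lo=2,mid=2 → [5, 13, 3, 15, 16, 7, 9]
v[mid]=3<16: swap v[2],v[2]; lo=3,mid=3 → [5, 13, 3, 15, 16, 7, 9]
v[mid]=15<16: swap v[3],v[3]; lo=4,mid=4 → [5, 13, 3, 15, 16, 7, 9]
v[mid]=16=16: mid=5
v[mid]=7<16: swap v[4],v[5]; lo=5,mid=6 → [5, 13, 3, 15, 7, 16, 9]
v[mid]=9<16: swap v[5],v[6]; lo=6,mid=7 → [5, 13, 3, 15, 7, 9, 16]
end: lo=6, hi=6; v = [5, 13, 3, 15, 7, 9, 16]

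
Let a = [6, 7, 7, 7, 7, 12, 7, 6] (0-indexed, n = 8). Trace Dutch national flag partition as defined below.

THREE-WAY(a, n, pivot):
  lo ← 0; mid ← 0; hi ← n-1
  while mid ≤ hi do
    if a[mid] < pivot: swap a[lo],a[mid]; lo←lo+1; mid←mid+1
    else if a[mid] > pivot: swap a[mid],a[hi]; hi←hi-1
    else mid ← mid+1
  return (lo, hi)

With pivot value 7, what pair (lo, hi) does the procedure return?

lo=0 mid=0 hi=7
6<7: swap(0,0), lo=1 mid=1 ⇒ [6, 7, 7, 7, 7, 12, 7, 6]
7=7: mid=2
7=7: mid=3
7=7: mid=4
7=7: mid=5
12>7: swap(5,7), hi=6 ⇒ [6, 7, 7, 7, 7, 6, 7, 12]
6<7: swap(1,5), lo=2 mid=6 ⇒ [6, 6, 7, 7, 7, 7, 7, 12]
7=7: mid=7
done. lo=2 hi=6; a=[6, 6, 7, 7, 7, 7, 7, 12]

(2, 6)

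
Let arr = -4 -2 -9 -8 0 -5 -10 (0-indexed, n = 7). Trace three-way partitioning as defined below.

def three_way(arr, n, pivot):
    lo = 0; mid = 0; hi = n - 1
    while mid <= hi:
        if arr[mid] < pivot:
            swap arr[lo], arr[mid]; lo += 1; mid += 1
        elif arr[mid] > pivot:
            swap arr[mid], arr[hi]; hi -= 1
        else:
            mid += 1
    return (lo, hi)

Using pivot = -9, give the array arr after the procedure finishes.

-10 -9 -8 0 -5 -2 -4

lo=0 mid=0 hi=6
-4>-9: swap(0,6), hi=5 ⇒ -10 -2 -9 -8 0 -5 -4
-10<-9: swap(0,0), lo=1 mid=1 ⇒ -10 -2 -9 -8 0 -5 -4
-2>-9: swap(1,5), hi=4 ⇒ -10 -5 -9 -8 0 -2 -4
-5>-9: swap(1,4), hi=3 ⇒ -10 0 -9 -8 -5 -2 -4
0>-9: swap(1,3), hi=2 ⇒ -10 -8 -9 0 -5 -2 -4
-8>-9: swap(1,2), hi=1 ⇒ -10 -9 -8 0 -5 -2 -4
-9=-9: mid=2
done. lo=1 hi=1; arr=-10 -9 -8 0 -5 -2 -4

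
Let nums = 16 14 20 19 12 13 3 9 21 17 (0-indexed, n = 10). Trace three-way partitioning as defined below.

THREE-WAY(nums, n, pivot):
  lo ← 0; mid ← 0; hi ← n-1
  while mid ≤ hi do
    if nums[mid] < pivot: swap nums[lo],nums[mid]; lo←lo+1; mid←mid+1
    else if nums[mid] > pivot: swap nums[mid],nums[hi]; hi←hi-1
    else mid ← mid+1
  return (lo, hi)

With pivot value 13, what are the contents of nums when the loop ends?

9 3 12 13 19 20 14 21 17 16

pivot = 13; lo=0, mid=0, hi=9
nums[mid]=16>13: swap nums[0],nums[9]; hi=8 → 17 14 20 19 12 13 3 9 21 16
nums[mid]=17>13: swap nums[0],nums[8]; hi=7 → 21 14 20 19 12 13 3 9 17 16
nums[mid]=21>13: swap nums[0],nums[7]; hi=6 → 9 14 20 19 12 13 3 21 17 16
nums[mid]=9<13: swap nums[0],nums[0]; lo=1,mid=1 → 9 14 20 19 12 13 3 21 17 16
nums[mid]=14>13: swap nums[1],nums[6]; hi=5 → 9 3 20 19 12 13 14 21 17 16
nums[mid]=3<13: swap nums[1],nums[1]; lo=2,mid=2 → 9 3 20 19 12 13 14 21 17 16
nums[mid]=20>13: swap nums[2],nums[5]; hi=4 → 9 3 13 19 12 20 14 21 17 16
nums[mid]=13=13: mid=3
nums[mid]=19>13: swap nums[3],nums[4]; hi=3 → 9 3 13 12 19 20 14 21 17 16
nums[mid]=12<13: swap nums[2],nums[3]; lo=3,mid=4 → 9 3 12 13 19 20 14 21 17 16
end: lo=3, hi=3; nums = 9 3 12 13 19 20 14 21 17 16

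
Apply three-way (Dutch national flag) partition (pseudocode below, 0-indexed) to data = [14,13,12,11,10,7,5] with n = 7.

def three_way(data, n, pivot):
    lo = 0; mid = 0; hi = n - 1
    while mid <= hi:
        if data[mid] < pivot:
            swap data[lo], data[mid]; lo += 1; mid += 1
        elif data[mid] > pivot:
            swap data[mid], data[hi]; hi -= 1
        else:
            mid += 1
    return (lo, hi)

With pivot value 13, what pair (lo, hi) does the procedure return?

(5, 5)

lo=0 mid=0 hi=6
14>13: swap(0,6), hi=5 ⇒ [5,13,12,11,10,7,14]
5<13: swap(0,0), lo=1 mid=1 ⇒ [5,13,12,11,10,7,14]
13=13: mid=2
12<13: swap(1,2), lo=2 mid=3 ⇒ [5,12,13,11,10,7,14]
11<13: swap(2,3), lo=3 mid=4 ⇒ [5,12,11,13,10,7,14]
10<13: swap(3,4), lo=4 mid=5 ⇒ [5,12,11,10,13,7,14]
7<13: swap(4,5), lo=5 mid=6 ⇒ [5,12,11,10,7,13,14]
done. lo=5 hi=5; data=[5,12,11,10,7,13,14]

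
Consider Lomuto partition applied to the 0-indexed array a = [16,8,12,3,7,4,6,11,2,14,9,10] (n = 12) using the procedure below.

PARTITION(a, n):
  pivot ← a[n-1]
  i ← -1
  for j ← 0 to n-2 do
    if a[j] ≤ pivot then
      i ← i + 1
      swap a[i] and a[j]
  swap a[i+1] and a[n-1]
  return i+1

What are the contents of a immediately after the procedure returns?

pivot = a[11] = 10; i = -1
j=0: a[0]=16 > 10 → no swap
j=1: a[1]=8 ≤ 10 → i=0, swap a[0],a[1] → [8,16,12,3,7,4,6,11,2,14,9,10]
j=2: a[2]=12 > 10 → no swap
j=3: a[3]=3 ≤ 10 → i=1, swap a[1],a[3] → [8,3,12,16,7,4,6,11,2,14,9,10]
j=4: a[4]=7 ≤ 10 → i=2, swap a[2],a[4] → [8,3,7,16,12,4,6,11,2,14,9,10]
j=5: a[5]=4 ≤ 10 → i=3, swap a[3],a[5] → [8,3,7,4,12,16,6,11,2,14,9,10]
j=6: a[6]=6 ≤ 10 → i=4, swap a[4],a[6] → [8,3,7,4,6,16,12,11,2,14,9,10]
j=7: a[7]=11 > 10 → no swap
j=8: a[8]=2 ≤ 10 → i=5, swap a[5],a[8] → [8,3,7,4,6,2,12,11,16,14,9,10]
j=9: a[9]=14 > 10 → no swap
j=10: a[10]=9 ≤ 10 → i=6, swap a[6],a[10] → [8,3,7,4,6,2,9,11,16,14,12,10]
final swap a[7],a[11] → [8,3,7,4,6,2,9,10,16,14,12,11]; return 7

[8,3,7,4,6,2,9,10,16,14,12,11]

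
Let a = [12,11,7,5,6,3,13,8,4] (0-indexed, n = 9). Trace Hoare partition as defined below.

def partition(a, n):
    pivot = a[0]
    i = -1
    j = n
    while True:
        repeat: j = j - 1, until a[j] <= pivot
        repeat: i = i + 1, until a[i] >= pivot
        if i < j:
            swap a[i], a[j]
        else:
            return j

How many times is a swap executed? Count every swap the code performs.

pivot=12
j stops at 8 (4), i stops at 0 (12); swap ⇒ [4,11,7,5,6,3,13,8,12]
j stops at 7 (8), i stops at 6 (13); swap ⇒ [4,11,7,5,6,3,8,13,12]
j stops at 6, i stops at 7; i≥j ⇒ return 6. a=[4,11,7,5,6,3,8,13,12]

2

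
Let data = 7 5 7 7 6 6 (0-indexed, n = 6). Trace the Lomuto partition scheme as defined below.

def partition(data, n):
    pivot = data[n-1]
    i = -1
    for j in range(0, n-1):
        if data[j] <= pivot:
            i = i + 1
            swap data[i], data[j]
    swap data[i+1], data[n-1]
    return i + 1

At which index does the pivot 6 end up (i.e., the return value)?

pivot = data[5] = 6; i = -1
j=0: data[0]=7 > 6 → no swap
j=1: data[1]=5 ≤ 6 → i=0, swap data[0],data[1] → 5 7 7 7 6 6
j=2: data[2]=7 > 6 → no swap
j=3: data[3]=7 > 6 → no swap
j=4: data[4]=6 ≤ 6 → i=1, swap data[1],data[4] → 5 6 7 7 7 6
final swap data[2],data[5] → 5 6 6 7 7 7; return 2

2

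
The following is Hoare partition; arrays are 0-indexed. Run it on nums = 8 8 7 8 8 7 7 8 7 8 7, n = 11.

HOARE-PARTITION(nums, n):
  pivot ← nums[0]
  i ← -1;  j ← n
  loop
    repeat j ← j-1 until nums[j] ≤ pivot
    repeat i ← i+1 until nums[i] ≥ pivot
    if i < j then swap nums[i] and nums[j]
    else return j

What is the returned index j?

6

pivot = nums[0] = 8; i = -1, j = 11
j→10 (nums[10]=7≤8), i→0 (nums[0]=8≥8); i<j, swap → 7 8 7 8 8 7 7 8 7 8 8
j→9 (nums[9]=8≤8), i→1 (nums[1]=8≥8); i<j, swap → 7 8 7 8 8 7 7 8 7 8 8
j→8 (nums[8]=7≤8), i→3 (nums[3]=8≥8); i<j, swap → 7 8 7 7 8 7 7 8 8 8 8
j→7 (nums[7]=8≤8), i→4 (nums[4]=8≥8); i<j, swap → 7 8 7 7 8 7 7 8 8 8 8
j→6, i→7; i≥j, return j=6. nums = 7 8 7 7 8 7 7 8 8 8 8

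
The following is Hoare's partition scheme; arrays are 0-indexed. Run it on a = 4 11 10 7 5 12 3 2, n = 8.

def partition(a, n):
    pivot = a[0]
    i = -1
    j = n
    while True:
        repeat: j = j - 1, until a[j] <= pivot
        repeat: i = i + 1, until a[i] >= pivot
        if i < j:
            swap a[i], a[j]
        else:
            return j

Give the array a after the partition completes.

2 3 10 7 5 12 11 4

pivot=4
j stops at 7 (2), i stops at 0 (4); swap ⇒ 2 11 10 7 5 12 3 4
j stops at 6 (3), i stops at 1 (11); swap ⇒ 2 3 10 7 5 12 11 4
j stops at 1, i stops at 2; i≥j ⇒ return 1. a=2 3 10 7 5 12 11 4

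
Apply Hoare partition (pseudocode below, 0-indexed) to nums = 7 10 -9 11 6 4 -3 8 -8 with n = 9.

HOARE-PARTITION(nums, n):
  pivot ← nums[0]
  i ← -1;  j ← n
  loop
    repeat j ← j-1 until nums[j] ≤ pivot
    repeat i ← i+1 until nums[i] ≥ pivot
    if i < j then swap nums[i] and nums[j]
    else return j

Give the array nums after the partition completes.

pivot = nums[0] = 7; i = -1, j = 9
j→8 (nums[8]=-8≤7), i→0 (nums[0]=7≥7); i<j, swap → -8 10 -9 11 6 4 -3 8 7
j→6 (nums[6]=-3≤7), i→1 (nums[1]=10≥7); i<j, swap → -8 -3 -9 11 6 4 10 8 7
j→5 (nums[5]=4≤7), i→3 (nums[3]=11≥7); i<j, swap → -8 -3 -9 4 6 11 10 8 7
j→4, i→5; i≥j, return j=4. nums = -8 -3 -9 4 6 11 10 8 7

-8 -3 -9 4 6 11 10 8 7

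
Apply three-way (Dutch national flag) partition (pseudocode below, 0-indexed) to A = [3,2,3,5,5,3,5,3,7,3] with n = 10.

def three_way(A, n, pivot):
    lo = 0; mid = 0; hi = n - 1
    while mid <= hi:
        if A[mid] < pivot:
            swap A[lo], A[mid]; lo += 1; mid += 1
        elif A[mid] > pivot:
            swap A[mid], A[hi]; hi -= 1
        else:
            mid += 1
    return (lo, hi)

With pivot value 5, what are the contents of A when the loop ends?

[3,2,3,3,3,3,5,5,5,7]

lo=0 mid=0 hi=9
3<5: swap(0,0), lo=1 mid=1 ⇒ [3,2,3,5,5,3,5,3,7,3]
2<5: swap(1,1), lo=2 mid=2 ⇒ [3,2,3,5,5,3,5,3,7,3]
3<5: swap(2,2), lo=3 mid=3 ⇒ [3,2,3,5,5,3,5,3,7,3]
5=5: mid=4
5=5: mid=5
3<5: swap(3,5), lo=4 mid=6 ⇒ [3,2,3,3,5,5,5,3,7,3]
5=5: mid=7
3<5: swap(4,7), lo=5 mid=8 ⇒ [3,2,3,3,3,5,5,5,7,3]
7>5: swap(8,9), hi=8 ⇒ [3,2,3,3,3,5,5,5,3,7]
3<5: swap(5,8), lo=6 mid=9 ⇒ [3,2,3,3,3,3,5,5,5,7]
done. lo=6 hi=8; A=[3,2,3,3,3,3,5,5,5,7]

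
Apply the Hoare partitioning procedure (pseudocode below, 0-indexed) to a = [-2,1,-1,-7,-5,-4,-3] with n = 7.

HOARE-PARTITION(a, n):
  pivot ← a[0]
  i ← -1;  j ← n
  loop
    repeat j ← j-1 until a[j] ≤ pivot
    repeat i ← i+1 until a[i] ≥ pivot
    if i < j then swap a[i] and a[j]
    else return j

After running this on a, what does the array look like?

pivot = a[0] = -2; i = -1, j = 7
j→6 (a[6]=-3≤-2), i→0 (a[0]=-2≥-2); i<j, swap → [-3,1,-1,-7,-5,-4,-2]
j→5 (a[5]=-4≤-2), i→1 (a[1]=1≥-2); i<j, swap → [-3,-4,-1,-7,-5,1,-2]
j→4 (a[4]=-5≤-2), i→2 (a[2]=-1≥-2); i<j, swap → [-3,-4,-5,-7,-1,1,-2]
j→3, i→4; i≥j, return j=3. a = [-3,-4,-5,-7,-1,1,-2]

[-3,-4,-5,-7,-1,1,-2]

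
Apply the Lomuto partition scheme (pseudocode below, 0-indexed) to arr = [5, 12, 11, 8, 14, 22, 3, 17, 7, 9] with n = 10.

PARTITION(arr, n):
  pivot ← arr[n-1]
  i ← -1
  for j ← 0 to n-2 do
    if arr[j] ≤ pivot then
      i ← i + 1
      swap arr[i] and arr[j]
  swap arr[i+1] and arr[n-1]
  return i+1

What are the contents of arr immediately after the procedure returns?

pivot = arr[9] = 9; i = -1
j=0: arr[0]=5 ≤ 9 → i=0, swap arr[0],arr[0] (no change) → [5, 12, 11, 8, 14, 22, 3, 17, 7, 9]
j=1: arr[1]=12 > 9 → no swap
j=2: arr[2]=11 > 9 → no swap
j=3: arr[3]=8 ≤ 9 → i=1, swap arr[1],arr[3] → [5, 8, 11, 12, 14, 22, 3, 17, 7, 9]
j=4: arr[4]=14 > 9 → no swap
j=5: arr[5]=22 > 9 → no swap
j=6: arr[6]=3 ≤ 9 → i=2, swap arr[2],arr[6] → [5, 8, 3, 12, 14, 22, 11, 17, 7, 9]
j=7: arr[7]=17 > 9 → no swap
j=8: arr[8]=7 ≤ 9 → i=3, swap arr[3],arr[8] → [5, 8, 3, 7, 14, 22, 11, 17, 12, 9]
final swap arr[4],arr[9] → [5, 8, 3, 7, 9, 22, 11, 17, 12, 14]; return 4

[5, 8, 3, 7, 9, 22, 11, 17, 12, 14]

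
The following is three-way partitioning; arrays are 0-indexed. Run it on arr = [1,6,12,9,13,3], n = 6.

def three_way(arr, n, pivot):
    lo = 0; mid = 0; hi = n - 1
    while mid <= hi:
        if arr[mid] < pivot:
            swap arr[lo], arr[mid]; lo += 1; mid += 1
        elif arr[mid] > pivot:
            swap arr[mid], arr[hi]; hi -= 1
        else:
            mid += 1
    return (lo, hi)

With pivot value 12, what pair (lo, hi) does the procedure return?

pivot = 12; lo=0, mid=0, hi=5
arr[mid]=1<12: swap arr[0],arr[0]; lo=1,mid=1 → [1,6,12,9,13,3]
arr[mid]=6<12: swap arr[1],arr[1]; lo=2,mid=2 → [1,6,12,9,13,3]
arr[mid]=12=12: mid=3
arr[mid]=9<12: swap arr[2],arr[3]; lo=3,mid=4 → [1,6,9,12,13,3]
arr[mid]=13>12: swap arr[4],arr[5]; hi=4 → [1,6,9,12,3,13]
arr[mid]=3<12: swap arr[3],arr[4]; lo=4,mid=5 → [1,6,9,3,12,13]
end: lo=4, hi=4; arr = [1,6,9,3,12,13]

(4, 4)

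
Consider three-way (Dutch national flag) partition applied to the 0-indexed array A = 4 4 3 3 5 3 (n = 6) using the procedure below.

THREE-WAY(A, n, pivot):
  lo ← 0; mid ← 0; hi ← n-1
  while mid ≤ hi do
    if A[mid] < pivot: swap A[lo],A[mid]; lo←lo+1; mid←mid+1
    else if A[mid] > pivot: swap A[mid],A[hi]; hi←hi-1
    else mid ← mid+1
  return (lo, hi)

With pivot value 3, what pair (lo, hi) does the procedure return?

pivot = 3; lo=0, mid=0, hi=5
A[mid]=4>3: swap A[0],A[5]; hi=4 → 3 4 3 3 5 4
A[mid]=3=3: mid=1
A[mid]=4>3: swap A[1],A[4]; hi=3 → 3 5 3 3 4 4
A[mid]=5>3: swap A[1],A[3]; hi=2 → 3 3 3 5 4 4
A[mid]=3=3: mid=2
A[mid]=3=3: mid=3
end: lo=0, hi=2; A = 3 3 3 5 4 4

(0, 2)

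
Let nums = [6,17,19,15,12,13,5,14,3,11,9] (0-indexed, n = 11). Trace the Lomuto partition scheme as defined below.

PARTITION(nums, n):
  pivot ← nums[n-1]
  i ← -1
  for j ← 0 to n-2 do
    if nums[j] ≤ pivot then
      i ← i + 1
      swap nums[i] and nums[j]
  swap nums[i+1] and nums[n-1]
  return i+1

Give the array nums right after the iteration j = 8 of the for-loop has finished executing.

pivot=9, i=-1
j=0: 6≤9, i=0, swap(0,0) ⇒ [6,17,19,15,12,13,5,14,3,11,9]
j=1: 17>9, skip
j=2: 19>9, skip
j=3: 15>9, skip
j=4: 12>9, skip
j=5: 13>9, skip
j=6: 5≤9, i=1, swap(1,6) ⇒ [6,5,19,15,12,13,17,14,3,11,9]
j=7: 14>9, skip
j=8: 3≤9, i=2, swap(2,8) ⇒ [6,5,3,15,12,13,17,14,19,11,9]
(after j=8) nums = [6,5,3,15,12,13,17,14,19,11,9]

[6,5,3,15,12,13,17,14,19,11,9]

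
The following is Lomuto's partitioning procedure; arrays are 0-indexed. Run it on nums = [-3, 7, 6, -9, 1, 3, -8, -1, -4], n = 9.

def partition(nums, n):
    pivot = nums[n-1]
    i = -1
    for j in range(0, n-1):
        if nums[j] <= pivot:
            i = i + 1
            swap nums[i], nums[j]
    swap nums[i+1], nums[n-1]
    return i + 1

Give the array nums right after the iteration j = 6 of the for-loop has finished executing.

[-9, -8, 6, -3, 1, 3, 7, -1, -4]

pivot = nums[8] = -4; i = -1
j=0: nums[0]=-3 > -4 → no swap
j=1: nums[1]=7 > -4 → no swap
j=2: nums[2]=6 > -4 → no swap
j=3: nums[3]=-9 ≤ -4 → i=0, swap nums[0],nums[3] → [-9, 7, 6, -3, 1, 3, -8, -1, -4]
j=4: nums[4]=1 > -4 → no swap
j=5: nums[5]=3 > -4 → no swap
j=6: nums[6]=-8 ≤ -4 → i=1, swap nums[1],nums[6] → [-9, -8, 6, -3, 1, 3, 7, -1, -4]
(after j=6) nums = [-9, -8, 6, -3, 1, 3, 7, -1, -4]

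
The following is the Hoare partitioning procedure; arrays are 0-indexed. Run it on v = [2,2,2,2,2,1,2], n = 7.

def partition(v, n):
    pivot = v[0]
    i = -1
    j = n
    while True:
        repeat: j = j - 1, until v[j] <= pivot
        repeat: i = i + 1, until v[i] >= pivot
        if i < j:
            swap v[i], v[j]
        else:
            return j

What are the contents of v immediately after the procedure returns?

pivot = v[0] = 2; i = -1, j = 7
j→6 (v[6]=2≤2), i→0 (v[0]=2≥2); i<j, swap → [2,2,2,2,2,1,2]
j→5 (v[5]=1≤2), i→1 (v[1]=2≥2); i<j, swap → [2,1,2,2,2,2,2]
j→4 (v[4]=2≤2), i→2 (v[2]=2≥2); i<j, swap → [2,1,2,2,2,2,2]
j→3, i→3; i≥j, return j=3. v = [2,1,2,2,2,2,2]

[2,1,2,2,2,2,2]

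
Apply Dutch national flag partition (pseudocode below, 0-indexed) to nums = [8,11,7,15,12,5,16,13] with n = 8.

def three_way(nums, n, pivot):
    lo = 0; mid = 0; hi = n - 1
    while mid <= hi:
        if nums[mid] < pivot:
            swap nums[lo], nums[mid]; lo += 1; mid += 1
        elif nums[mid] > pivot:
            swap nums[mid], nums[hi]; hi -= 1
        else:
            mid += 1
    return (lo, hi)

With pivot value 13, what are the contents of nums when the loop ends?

pivot = 13; lo=0, mid=0, hi=7
nums[mid]=8<13: swap nums[0],nums[0]; lo=1,mid=1 → [8,11,7,15,12,5,16,13]
nums[mid]=11<13: swap nums[1],nums[1]; lo=2,mid=2 → [8,11,7,15,12,5,16,13]
nums[mid]=7<13: swap nums[2],nums[2]; lo=3,mid=3 → [8,11,7,15,12,5,16,13]
nums[mid]=15>13: swap nums[3],nums[7]; hi=6 → [8,11,7,13,12,5,16,15]
nums[mid]=13=13: mid=4
nums[mid]=12<13: swap nums[3],nums[4]; lo=4,mid=5 → [8,11,7,12,13,5,16,15]
nums[mid]=5<13: swap nums[4],nums[5]; lo=5,mid=6 → [8,11,7,12,5,13,16,15]
nums[mid]=16>13: swap nums[6],nums[6]; hi=5 → [8,11,7,12,5,13,16,15]
end: lo=5, hi=5; nums = [8,11,7,12,5,13,16,15]

[8,11,7,12,5,13,16,15]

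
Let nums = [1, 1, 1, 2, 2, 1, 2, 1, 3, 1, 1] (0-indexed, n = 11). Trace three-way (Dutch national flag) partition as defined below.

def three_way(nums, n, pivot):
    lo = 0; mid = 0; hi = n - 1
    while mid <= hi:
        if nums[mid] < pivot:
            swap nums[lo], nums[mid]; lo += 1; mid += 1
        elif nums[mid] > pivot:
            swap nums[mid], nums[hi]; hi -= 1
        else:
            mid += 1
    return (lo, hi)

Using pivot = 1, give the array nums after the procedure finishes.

[1, 1, 1, 1, 1, 1, 1, 3, 2, 2, 2]

lo=0 mid=0 hi=10
1=1: mid=1
1=1: mid=2
1=1: mid=3
2>1: swap(3,10), hi=9 ⇒ [1, 1, 1, 1, 2, 1, 2, 1, 3, 1, 2]
1=1: mid=4
2>1: swap(4,9), hi=8 ⇒ [1, 1, 1, 1, 1, 1, 2, 1, 3, 2, 2]
1=1: mid=5
1=1: mid=6
2>1: swap(6,8), hi=7 ⇒ [1, 1, 1, 1, 1, 1, 3, 1, 2, 2, 2]
3>1: swap(6,7), hi=6 ⇒ [1, 1, 1, 1, 1, 1, 1, 3, 2, 2, 2]
1=1: mid=7
done. lo=0 hi=6; nums=[1, 1, 1, 1, 1, 1, 1, 3, 2, 2, 2]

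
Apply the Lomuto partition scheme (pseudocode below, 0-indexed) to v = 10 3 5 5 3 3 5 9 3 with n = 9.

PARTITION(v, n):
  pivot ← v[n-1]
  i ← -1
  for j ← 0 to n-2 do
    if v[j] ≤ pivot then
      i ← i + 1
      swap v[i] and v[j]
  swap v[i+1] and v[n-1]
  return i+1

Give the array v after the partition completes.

3 3 3 3 10 5 5 9 5

pivot = v[8] = 3; i = -1
j=0: v[0]=10 > 3 → no swap
j=1: v[1]=3 ≤ 3 → i=0, swap v[0],v[1] → 3 10 5 5 3 3 5 9 3
j=2: v[2]=5 > 3 → no swap
j=3: v[3]=5 > 3 → no swap
j=4: v[4]=3 ≤ 3 → i=1, swap v[1],v[4] → 3 3 5 5 10 3 5 9 3
j=5: v[5]=3 ≤ 3 → i=2, swap v[2],v[5] → 3 3 3 5 10 5 5 9 3
j=6: v[6]=5 > 3 → no swap
j=7: v[7]=9 > 3 → no swap
final swap v[3],v[8] → 3 3 3 3 10 5 5 9 5; return 3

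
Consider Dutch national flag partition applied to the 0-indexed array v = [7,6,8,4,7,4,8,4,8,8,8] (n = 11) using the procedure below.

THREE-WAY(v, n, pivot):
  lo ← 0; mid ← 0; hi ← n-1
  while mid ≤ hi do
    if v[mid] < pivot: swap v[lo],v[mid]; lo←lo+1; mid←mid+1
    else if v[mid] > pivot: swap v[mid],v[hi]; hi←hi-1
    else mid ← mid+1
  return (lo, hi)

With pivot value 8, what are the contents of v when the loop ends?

pivot = 8; lo=0, mid=0, hi=10
v[mid]=7<8: swap v[0],v[0]; lo=1,mid=1 → [7,6,8,4,7,4,8,4,8,8,8]
v[mid]=6<8: swap v[1],v[1]; lo=2,mid=2 → [7,6,8,4,7,4,8,4,8,8,8]
v[mid]=8=8: mid=3
v[mid]=4<8: swap v[2],v[3]; lo=3,mid=4 → [7,6,4,8,7,4,8,4,8,8,8]
v[mid]=7<8: swap v[3],v[4]; lo=4,mid=5 → [7,6,4,7,8,4,8,4,8,8,8]
v[mid]=4<8: swap v[4],v[5]; lo=5,mid=6 → [7,6,4,7,4,8,8,4,8,8,8]
v[mid]=8=8: mid=7
v[mid]=4<8: swap v[5],v[7]; lo=6,mid=8 → [7,6,4,7,4,4,8,8,8,8,8]
v[mid]=8=8: mid=9
v[mid]=8=8: mid=10
v[mid]=8=8: mid=11
end: lo=6, hi=10; v = [7,6,4,7,4,4,8,8,8,8,8]

[7,6,4,7,4,4,8,8,8,8,8]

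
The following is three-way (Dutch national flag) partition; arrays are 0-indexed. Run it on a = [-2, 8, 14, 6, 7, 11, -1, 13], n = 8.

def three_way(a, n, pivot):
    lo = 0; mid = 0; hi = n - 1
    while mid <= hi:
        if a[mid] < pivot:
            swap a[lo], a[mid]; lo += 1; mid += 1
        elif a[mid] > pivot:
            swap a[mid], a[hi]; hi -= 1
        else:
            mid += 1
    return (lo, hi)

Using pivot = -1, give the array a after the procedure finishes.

pivot = -1; lo=0, mid=0, hi=7
a[mid]=-2<-1: swap a[0],a[0]; lo=1,mid=1 → [-2, 8, 14, 6, 7, 11, -1, 13]
a[mid]=8>-1: swap a[1],a[7]; hi=6 → [-2, 13, 14, 6, 7, 11, -1, 8]
a[mid]=13>-1: swap a[1],a[6]; hi=5 → [-2, -1, 14, 6, 7, 11, 13, 8]
a[mid]=-1=-1: mid=2
a[mid]=14>-1: swap a[2],a[5]; hi=4 → [-2, -1, 11, 6, 7, 14, 13, 8]
a[mid]=11>-1: swap a[2],a[4]; hi=3 → [-2, -1, 7, 6, 11, 14, 13, 8]
a[mid]=7>-1: swap a[2],a[3]; hi=2 → [-2, -1, 6, 7, 11, 14, 13, 8]
a[mid]=6>-1: swap a[2],a[2]; hi=1 → [-2, -1, 6, 7, 11, 14, 13, 8]
end: lo=1, hi=1; a = [-2, -1, 6, 7, 11, 14, 13, 8]

[-2, -1, 6, 7, 11, 14, 13, 8]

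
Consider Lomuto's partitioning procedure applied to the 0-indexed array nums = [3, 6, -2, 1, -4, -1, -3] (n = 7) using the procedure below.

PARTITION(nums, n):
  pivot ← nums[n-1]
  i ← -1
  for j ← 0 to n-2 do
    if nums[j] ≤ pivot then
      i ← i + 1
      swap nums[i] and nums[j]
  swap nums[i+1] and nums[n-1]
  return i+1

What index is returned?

1

pivot=-3, i=-1
j=0: 3>-3, skip
j=1: 6>-3, skip
j=2: -2>-3, skip
j=3: 1>-3, skip
j=4: -4≤-3, i=0, swap(0,4) ⇒ [-4, 6, -2, 1, 3, -1, -3]
j=5: -1>-3, skip
swap(1,6) ⇒ [-4, -3, -2, 1, 3, -1, 6]; return 1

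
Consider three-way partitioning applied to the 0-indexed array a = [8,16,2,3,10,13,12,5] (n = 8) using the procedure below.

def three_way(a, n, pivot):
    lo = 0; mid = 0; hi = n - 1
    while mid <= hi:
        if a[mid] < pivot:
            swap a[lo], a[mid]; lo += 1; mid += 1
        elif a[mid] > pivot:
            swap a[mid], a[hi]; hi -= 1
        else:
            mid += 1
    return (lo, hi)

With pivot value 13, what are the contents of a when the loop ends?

[8,5,2,3,10,12,13,16]

lo=0 mid=0 hi=7
8<13: swap(0,0), lo=1 mid=1 ⇒ [8,16,2,3,10,13,12,5]
16>13: swap(1,7), hi=6 ⇒ [8,5,2,3,10,13,12,16]
5<13: swap(1,1), lo=2 mid=2 ⇒ [8,5,2,3,10,13,12,16]
2<13: swap(2,2), lo=3 mid=3 ⇒ [8,5,2,3,10,13,12,16]
3<13: swap(3,3), lo=4 mid=4 ⇒ [8,5,2,3,10,13,12,16]
10<13: swap(4,4), lo=5 mid=5 ⇒ [8,5,2,3,10,13,12,16]
13=13: mid=6
12<13: swap(5,6), lo=6 mid=7 ⇒ [8,5,2,3,10,12,13,16]
done. lo=6 hi=6; a=[8,5,2,3,10,12,13,16]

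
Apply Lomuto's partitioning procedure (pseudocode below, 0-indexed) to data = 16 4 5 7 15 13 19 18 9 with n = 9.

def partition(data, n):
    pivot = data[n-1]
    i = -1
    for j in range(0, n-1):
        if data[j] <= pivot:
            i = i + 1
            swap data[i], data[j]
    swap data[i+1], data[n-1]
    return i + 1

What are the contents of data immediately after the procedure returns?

4 5 7 9 15 13 19 18 16

pivot = data[8] = 9; i = -1
j=0: data[0]=16 > 9 → no swap
j=1: data[1]=4 ≤ 9 → i=0, swap data[0],data[1] → 4 16 5 7 15 13 19 18 9
j=2: data[2]=5 ≤ 9 → i=1, swap data[1],data[2] → 4 5 16 7 15 13 19 18 9
j=3: data[3]=7 ≤ 9 → i=2, swap data[2],data[3] → 4 5 7 16 15 13 19 18 9
j=4: data[4]=15 > 9 → no swap
j=5: data[5]=13 > 9 → no swap
j=6: data[6]=19 > 9 → no swap
j=7: data[7]=18 > 9 → no swap
final swap data[3],data[8] → 4 5 7 9 15 13 19 18 16; return 3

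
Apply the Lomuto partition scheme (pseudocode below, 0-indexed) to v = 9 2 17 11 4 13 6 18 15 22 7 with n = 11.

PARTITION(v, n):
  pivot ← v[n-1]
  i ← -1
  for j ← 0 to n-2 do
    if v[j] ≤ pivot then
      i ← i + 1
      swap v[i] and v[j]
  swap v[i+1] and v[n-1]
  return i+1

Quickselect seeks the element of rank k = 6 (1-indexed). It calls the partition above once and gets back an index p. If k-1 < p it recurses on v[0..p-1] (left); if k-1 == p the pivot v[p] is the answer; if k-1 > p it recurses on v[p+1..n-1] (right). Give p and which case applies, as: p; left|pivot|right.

pivot = v[10] = 7; i = -1
j=0: v[0]=9 > 7 → no swap
j=1: v[1]=2 ≤ 7 → i=0, swap v[0],v[1] → 2 9 17 11 4 13 6 18 15 22 7
j=2: v[2]=17 > 7 → no swap
j=3: v[3]=11 > 7 → no swap
j=4: v[4]=4 ≤ 7 → i=1, swap v[1],v[4] → 2 4 17 11 9 13 6 18 15 22 7
j=5: v[5]=13 > 7 → no swap
j=6: v[6]=6 ≤ 7 → i=2, swap v[2],v[6] → 2 4 6 11 9 13 17 18 15 22 7
j=7: v[7]=18 > 7 → no swap
j=8: v[8]=15 > 7 → no swap
j=9: v[9]=22 > 7 → no swap
final swap v[3],v[10] → 2 4 6 7 9 13 17 18 15 22 11; return 3
p = 3; k-1 = 5 > 3 ⇒ right

3; right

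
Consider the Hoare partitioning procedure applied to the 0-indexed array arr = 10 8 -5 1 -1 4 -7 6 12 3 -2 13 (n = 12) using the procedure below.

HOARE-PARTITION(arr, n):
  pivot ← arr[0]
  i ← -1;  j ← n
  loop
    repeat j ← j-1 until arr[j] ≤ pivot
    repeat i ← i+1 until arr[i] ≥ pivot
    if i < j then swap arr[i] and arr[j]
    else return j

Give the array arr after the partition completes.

-2 8 -5 1 -1 4 -7 6 3 12 10 13

pivot = arr[0] = 10; i = -1, j = 12
j→10 (arr[10]=-2≤10), i→0 (arr[0]=10≥10); i<j, swap → -2 8 -5 1 -1 4 -7 6 12 3 10 13
j→9 (arr[9]=3≤10), i→8 (arr[8]=12≥10); i<j, swap → -2 8 -5 1 -1 4 -7 6 3 12 10 13
j→8, i→9; i≥j, return j=8. arr = -2 8 -5 1 -1 4 -7 6 3 12 10 13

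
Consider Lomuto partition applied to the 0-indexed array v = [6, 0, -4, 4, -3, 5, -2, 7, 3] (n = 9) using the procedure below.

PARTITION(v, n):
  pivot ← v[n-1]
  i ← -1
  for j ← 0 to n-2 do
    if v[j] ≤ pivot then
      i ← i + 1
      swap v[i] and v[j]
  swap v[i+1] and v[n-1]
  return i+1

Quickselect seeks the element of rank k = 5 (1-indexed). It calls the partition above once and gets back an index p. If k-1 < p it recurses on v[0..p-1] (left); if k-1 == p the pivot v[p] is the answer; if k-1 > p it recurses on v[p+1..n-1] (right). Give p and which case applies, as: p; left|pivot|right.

4; pivot

pivot=3, i=-1
j=0: 6>3, skip
j=1: 0≤3, i=0, swap(0,1) ⇒ [0, 6, -4, 4, -3, 5, -2, 7, 3]
j=2: -4≤3, i=1, swap(1,2) ⇒ [0, -4, 6, 4, -3, 5, -2, 7, 3]
j=3: 4>3, skip
j=4: -3≤3, i=2, swap(2,4) ⇒ [0, -4, -3, 4, 6, 5, -2, 7, 3]
j=5: 5>3, skip
j=6: -2≤3, i=3, swap(3,6) ⇒ [0, -4, -3, -2, 6, 5, 4, 7, 3]
j=7: 7>3, skip
swap(4,8) ⇒ [0, -4, -3, -2, 3, 5, 4, 7, 6]; return 4
p = 4; k-1 = 4 == 4 ⇒ pivot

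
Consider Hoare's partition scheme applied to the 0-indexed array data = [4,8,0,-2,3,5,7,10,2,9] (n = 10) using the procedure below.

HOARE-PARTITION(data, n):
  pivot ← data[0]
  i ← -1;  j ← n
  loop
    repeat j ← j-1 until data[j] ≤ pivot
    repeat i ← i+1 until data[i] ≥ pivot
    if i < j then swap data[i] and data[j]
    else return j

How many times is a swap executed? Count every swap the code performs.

pivot = data[0] = 4; i = -1, j = 10
j→8 (data[8]=2≤4), i→0 (data[0]=4≥4); i<j, swap → [2,8,0,-2,3,5,7,10,4,9]
j→4 (data[4]=3≤4), i→1 (data[1]=8≥4); i<j, swap → [2,3,0,-2,8,5,7,10,4,9]
j→3, i→4; i≥j, return j=3. data = [2,3,0,-2,8,5,7,10,4,9]

2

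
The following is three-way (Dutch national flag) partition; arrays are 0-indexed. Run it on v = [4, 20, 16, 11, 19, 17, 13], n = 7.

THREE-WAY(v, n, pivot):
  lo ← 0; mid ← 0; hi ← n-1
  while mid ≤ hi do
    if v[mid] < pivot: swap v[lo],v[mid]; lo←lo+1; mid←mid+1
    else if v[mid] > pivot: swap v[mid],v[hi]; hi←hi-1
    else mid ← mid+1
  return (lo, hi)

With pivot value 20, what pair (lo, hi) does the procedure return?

pivot = 20; lo=0, mid=0, hi=6
v[mid]=4<20: swap v[0],v[0]; lo=1,mid=1 → [4, 20, 16, 11, 19, 17, 13]
v[mid]=20=20: mid=2
v[mid]=16<20: swap v[1],v[2]; lo=2,mid=3 → [4, 16, 20, 11, 19, 17, 13]
v[mid]=11<20: swap v[2],v[3]; lo=3,mid=4 → [4, 16, 11, 20, 19, 17, 13]
v[mid]=19<20: swap v[3],v[4]; lo=4,mid=5 → [4, 16, 11, 19, 20, 17, 13]
v[mid]=17<20: swap v[4],v[5]; lo=5,mid=6 → [4, 16, 11, 19, 17, 20, 13]
v[mid]=13<20: swap v[5],v[6]; lo=6,mid=7 → [4, 16, 11, 19, 17, 13, 20]
end: lo=6, hi=6; v = [4, 16, 11, 19, 17, 13, 20]

(6, 6)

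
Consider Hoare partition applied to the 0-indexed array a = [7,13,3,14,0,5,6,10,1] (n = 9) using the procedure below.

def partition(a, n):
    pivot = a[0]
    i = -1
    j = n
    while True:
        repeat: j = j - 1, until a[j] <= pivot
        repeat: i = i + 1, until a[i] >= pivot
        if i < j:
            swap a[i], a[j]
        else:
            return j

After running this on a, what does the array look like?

pivot = a[0] = 7; i = -1, j = 9
j→8 (a[8]=1≤7), i→0 (a[0]=7≥7); i<j, swap → [1,13,3,14,0,5,6,10,7]
j→6 (a[6]=6≤7), i→1 (a[1]=13≥7); i<j, swap → [1,6,3,14,0,5,13,10,7]
j→5 (a[5]=5≤7), i→3 (a[3]=14≥7); i<j, swap → [1,6,3,5,0,14,13,10,7]
j→4, i→5; i≥j, return j=4. a = [1,6,3,5,0,14,13,10,7]

[1,6,3,5,0,14,13,10,7]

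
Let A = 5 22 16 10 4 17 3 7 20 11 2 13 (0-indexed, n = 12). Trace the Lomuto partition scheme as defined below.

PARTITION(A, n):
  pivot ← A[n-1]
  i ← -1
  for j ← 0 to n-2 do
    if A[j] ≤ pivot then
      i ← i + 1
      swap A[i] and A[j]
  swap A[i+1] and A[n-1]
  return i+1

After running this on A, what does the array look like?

5 10 4 3 7 11 2 13 20 17 22 16

pivot = A[11] = 13; i = -1
j=0: A[0]=5 ≤ 13 → i=0, swap A[0],A[0] (no change) → 5 22 16 10 4 17 3 7 20 11 2 13
j=1: A[1]=22 > 13 → no swap
j=2: A[2]=16 > 13 → no swap
j=3: A[3]=10 ≤ 13 → i=1, swap A[1],A[3] → 5 10 16 22 4 17 3 7 20 11 2 13
j=4: A[4]=4 ≤ 13 → i=2, swap A[2],A[4] → 5 10 4 22 16 17 3 7 20 11 2 13
j=5: A[5]=17 > 13 → no swap
j=6: A[6]=3 ≤ 13 → i=3, swap A[3],A[6] → 5 10 4 3 16 17 22 7 20 11 2 13
j=7: A[7]=7 ≤ 13 → i=4, swap A[4],A[7] → 5 10 4 3 7 17 22 16 20 11 2 13
j=8: A[8]=20 > 13 → no swap
j=9: A[9]=11 ≤ 13 → i=5, swap A[5],A[9] → 5 10 4 3 7 11 22 16 20 17 2 13
j=10: A[10]=2 ≤ 13 → i=6, swap A[6],A[10] → 5 10 4 3 7 11 2 16 20 17 22 13
final swap A[7],A[11] → 5 10 4 3 7 11 2 13 20 17 22 16; return 7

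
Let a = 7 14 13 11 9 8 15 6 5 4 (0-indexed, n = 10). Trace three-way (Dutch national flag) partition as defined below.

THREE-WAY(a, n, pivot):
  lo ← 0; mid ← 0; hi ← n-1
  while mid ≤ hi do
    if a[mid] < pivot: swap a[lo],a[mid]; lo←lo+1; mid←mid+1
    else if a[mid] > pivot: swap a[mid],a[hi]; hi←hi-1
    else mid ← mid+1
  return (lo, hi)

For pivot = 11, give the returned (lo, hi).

pivot = 11; lo=0, mid=0, hi=9
a[mid]=7<11: swap a[0],a[0]; lo=1,mid=1 → 7 14 13 11 9 8 15 6 5 4
a[mid]=14>11: swap a[1],a[9]; hi=8 → 7 4 13 11 9 8 15 6 5 14
a[mid]=4<11: swap a[1],a[1]; lo=2,mid=2 → 7 4 13 11 9 8 15 6 5 14
a[mid]=13>11: swap a[2],a[8]; hi=7 → 7 4 5 11 9 8 15 6 13 14
a[mid]=5<11: swap a[2],a[2]; lo=3,mid=3 → 7 4 5 11 9 8 15 6 13 14
a[mid]=11=11: mid=4
a[mid]=9<11: swap a[3],a[4]; lo=4,mid=5 → 7 4 5 9 11 8 15 6 13 14
a[mid]=8<11: swap a[4],a[5]; lo=5,mid=6 → 7 4 5 9 8 11 15 6 13 14
a[mid]=15>11: swap a[6],a[7]; hi=6 → 7 4 5 9 8 11 6 15 13 14
a[mid]=6<11: swap a[5],a[6]; lo=6,mid=7 → 7 4 5 9 8 6 11 15 13 14
end: lo=6, hi=6; a = 7 4 5 9 8 6 11 15 13 14

(6, 6)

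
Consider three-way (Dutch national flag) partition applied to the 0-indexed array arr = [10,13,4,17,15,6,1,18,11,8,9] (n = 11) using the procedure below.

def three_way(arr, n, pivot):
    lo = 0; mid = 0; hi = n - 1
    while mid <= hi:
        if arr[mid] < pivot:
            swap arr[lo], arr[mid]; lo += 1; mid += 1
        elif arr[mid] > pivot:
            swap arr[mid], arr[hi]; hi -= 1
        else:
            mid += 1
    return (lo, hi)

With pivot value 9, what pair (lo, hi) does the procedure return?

pivot = 9; lo=0, mid=0, hi=10
arr[mid]=10>9: swap arr[0],arr[10]; hi=9 → [9,13,4,17,15,6,1,18,11,8,10]
arr[mid]=9=9: mid=1
arr[mid]=13>9: swap arr[1],arr[9]; hi=8 → [9,8,4,17,15,6,1,18,11,13,10]
arr[mid]=8<9: swap arr[0],arr[1]; lo=1,mid=2 → [8,9,4,17,15,6,1,18,11,13,10]
arr[mid]=4<9: swap arr[1],arr[2]; lo=2,mid=3 → [8,4,9,17,15,6,1,18,11,13,10]
arr[mid]=17>9: swap arr[3],arr[8]; hi=7 → [8,4,9,11,15,6,1,18,17,13,10]
arr[mid]=11>9: swap arr[3],arr[7]; hi=6 → [8,4,9,18,15,6,1,11,17,13,10]
arr[mid]=18>9: swap arr[3],arr[6]; hi=5 → [8,4,9,1,15,6,18,11,17,13,10]
arr[mid]=1<9: swap arr[2],arr[3]; lo=3,mid=4 → [8,4,1,9,15,6,18,11,17,13,10]
arr[mid]=15>9: swap arr[4],arr[5]; hi=4 → [8,4,1,9,6,15,18,11,17,13,10]
arr[mid]=6<9: swap arr[3],arr[4]; lo=4,mid=5 → [8,4,1,6,9,15,18,11,17,13,10]
end: lo=4, hi=4; arr = [8,4,1,6,9,15,18,11,17,13,10]

(4, 4)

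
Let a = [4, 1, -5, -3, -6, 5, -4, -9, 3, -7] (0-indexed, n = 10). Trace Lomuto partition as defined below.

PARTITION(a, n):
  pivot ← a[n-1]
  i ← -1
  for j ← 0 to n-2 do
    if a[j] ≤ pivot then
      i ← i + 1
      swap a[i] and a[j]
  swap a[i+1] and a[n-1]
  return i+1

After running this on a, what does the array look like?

pivot = a[9] = -7; i = -1
j=0: a[0]=4 > -7 → no swap
j=1: a[1]=1 > -7 → no swap
j=2: a[2]=-5 > -7 → no swap
j=3: a[3]=-3 > -7 → no swap
j=4: a[4]=-6 > -7 → no swap
j=5: a[5]=5 > -7 → no swap
j=6: a[6]=-4 > -7 → no swap
j=7: a[7]=-9 ≤ -7 → i=0, swap a[0],a[7] → [-9, 1, -5, -3, -6, 5, -4, 4, 3, -7]
j=8: a[8]=3 > -7 → no swap
final swap a[1],a[9] → [-9, -7, -5, -3, -6, 5, -4, 4, 3, 1]; return 1

[-9, -7, -5, -3, -6, 5, -4, 4, 3, 1]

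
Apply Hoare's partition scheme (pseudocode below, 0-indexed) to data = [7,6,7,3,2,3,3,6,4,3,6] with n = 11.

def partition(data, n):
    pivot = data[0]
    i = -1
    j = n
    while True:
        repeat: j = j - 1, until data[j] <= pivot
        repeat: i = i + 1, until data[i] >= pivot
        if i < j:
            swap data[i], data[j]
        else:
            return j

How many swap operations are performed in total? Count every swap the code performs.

pivot=7
j stops at 10 (6), i stops at 0 (7); swap ⇒ [6,6,7,3,2,3,3,6,4,3,7]
j stops at 9 (3), i stops at 2 (7); swap ⇒ [6,6,3,3,2,3,3,6,4,7,7]
j stops at 8, i stops at 9; i≥j ⇒ return 8. data=[6,6,3,3,2,3,3,6,4,7,7]

2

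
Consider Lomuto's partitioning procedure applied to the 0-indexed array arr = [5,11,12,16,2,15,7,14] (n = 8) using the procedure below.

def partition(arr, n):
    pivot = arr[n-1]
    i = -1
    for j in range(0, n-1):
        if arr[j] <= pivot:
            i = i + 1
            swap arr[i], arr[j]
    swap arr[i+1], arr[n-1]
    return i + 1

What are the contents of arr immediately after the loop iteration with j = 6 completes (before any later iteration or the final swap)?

[5,11,12,2,7,15,16,14]

pivot=14, i=-1
j=0: 5≤14, i=0, swap(0,0) ⇒ [5,11,12,16,2,15,7,14]
j=1: 11≤14, i=1, swap(1,1) ⇒ [5,11,12,16,2,15,7,14]
j=2: 12≤14, i=2, swap(2,2) ⇒ [5,11,12,16,2,15,7,14]
j=3: 16>14, skip
j=4: 2≤14, i=3, swap(3,4) ⇒ [5,11,12,2,16,15,7,14]
j=5: 15>14, skip
j=6: 7≤14, i=4, swap(4,6) ⇒ [5,11,12,2,7,15,16,14]
(after j=6) arr = [5,11,12,2,7,15,16,14]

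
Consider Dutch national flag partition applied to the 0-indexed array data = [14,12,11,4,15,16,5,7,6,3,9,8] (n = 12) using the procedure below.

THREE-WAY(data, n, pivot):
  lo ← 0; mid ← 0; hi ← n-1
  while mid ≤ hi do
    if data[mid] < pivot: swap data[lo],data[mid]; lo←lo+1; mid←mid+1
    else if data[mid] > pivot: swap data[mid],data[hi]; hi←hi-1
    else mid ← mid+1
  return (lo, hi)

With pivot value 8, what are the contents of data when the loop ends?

pivot = 8; lo=0, mid=0, hi=11
data[mid]=14>8: swap data[0],data[11]; hi=10 → [8,12,11,4,15,16,5,7,6,3,9,14]
data[mid]=8=8: mid=1
data[mid]=12>8: swap data[1],data[10]; hi=9 → [8,9,11,4,15,16,5,7,6,3,12,14]
data[mid]=9>8: swap data[1],data[9]; hi=8 → [8,3,11,4,15,16,5,7,6,9,12,14]
data[mid]=3<8: swap data[0],data[1]; lo=1,mid=2 → [3,8,11,4,15,16,5,7,6,9,12,14]
data[mid]=11>8: swap data[2],data[8]; hi=7 → [3,8,6,4,15,16,5,7,11,9,12,14]
data[mid]=6<8: swap data[1],data[2]; lo=2,mid=3 → [3,6,8,4,15,16,5,7,11,9,12,14]
data[mid]=4<8: swap data[2],data[3]; lo=3,mid=4 → [3,6,4,8,15,16,5,7,11,9,12,14]
data[mid]=15>8: swap data[4],data[7]; hi=6 → [3,6,4,8,7,16,5,15,11,9,12,14]
data[mid]=7<8: swap data[3],data[4]; lo=4,mid=5 → [3,6,4,7,8,16,5,15,11,9,12,14]
data[mid]=16>8: swap data[5],data[6]; hi=5 → [3,6,4,7,8,5,16,15,11,9,12,14]
data[mid]=5<8: swap data[4],data[5]; lo=5,mid=6 → [3,6,4,7,5,8,16,15,11,9,12,14]
end: lo=5, hi=5; data = [3,6,4,7,5,8,16,15,11,9,12,14]

[3,6,4,7,5,8,16,15,11,9,12,14]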